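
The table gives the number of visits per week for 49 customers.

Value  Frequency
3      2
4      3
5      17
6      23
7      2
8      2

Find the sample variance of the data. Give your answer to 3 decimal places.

0.963

Values: 3, 4, 5, 6, 7, 8
n = 49, Σfx = 271, mean = 5.5306
Σfx² = 1545
Σf(x − x̄)² = Σfx² − (Σfx)²/n = 1545 − 271²/49 = 46.2041
Sample variance = 46.2041 / 48 = 0.9626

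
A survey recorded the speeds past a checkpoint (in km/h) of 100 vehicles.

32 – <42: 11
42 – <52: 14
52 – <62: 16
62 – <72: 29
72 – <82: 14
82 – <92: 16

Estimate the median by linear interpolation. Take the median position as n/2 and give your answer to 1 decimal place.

65.1

Cumulative frequencies: 11, 25, 41, 70, 84, 100
n = 100; position = n/2 = 50.
This falls in the class 62 – <72: L = 62, F = 41, f = 29, h = 10.
Median ≈ 62 + ((50 − 41) / 29) × 10 = 65.1034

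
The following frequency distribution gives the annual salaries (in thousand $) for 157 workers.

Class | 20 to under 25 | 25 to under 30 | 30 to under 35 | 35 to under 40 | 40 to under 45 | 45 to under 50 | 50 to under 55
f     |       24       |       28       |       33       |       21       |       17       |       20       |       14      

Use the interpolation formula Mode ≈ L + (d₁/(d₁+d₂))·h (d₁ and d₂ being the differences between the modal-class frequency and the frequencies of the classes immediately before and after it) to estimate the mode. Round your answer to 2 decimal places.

31.47

Modal class: 30 to under 35 (highest frequency 33).
d₁ = 33 − 28 = 5, d₂ = 33 − 21 = 12
Mode ≈ 30 + (5/(5+12)) × 5 = 30 + 1.4706 = 31.4706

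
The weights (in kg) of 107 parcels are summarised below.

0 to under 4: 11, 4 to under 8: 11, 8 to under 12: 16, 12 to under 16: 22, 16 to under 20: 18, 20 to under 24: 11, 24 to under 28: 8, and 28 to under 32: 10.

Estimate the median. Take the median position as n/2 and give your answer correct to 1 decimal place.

14.8

Cumulative frequencies: 11, 22, 38, 60, 78, 89, 97, 107
n = 107; position = n/2 = 53.5.
This falls in the class 12 to under 16: L = 12, F = 38, f = 22, h = 4.
Median ≈ 12 + ((53.5 − 38) / 22) × 4 = 14.8182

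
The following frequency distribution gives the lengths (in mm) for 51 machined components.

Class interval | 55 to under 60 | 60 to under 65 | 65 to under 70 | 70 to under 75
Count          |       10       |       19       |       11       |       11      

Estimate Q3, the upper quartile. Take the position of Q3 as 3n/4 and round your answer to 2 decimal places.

Cumulative frequencies: 10, 29, 40, 51
n = 51; position = 3n/4 = 38.25.
This falls in the class 65 to under 70: L = 65, F = 29, f = 11, h = 5.
Upper quartile ≈ 65 + ((38.25 − 29) / 11) × 5 = 69.2045

69.20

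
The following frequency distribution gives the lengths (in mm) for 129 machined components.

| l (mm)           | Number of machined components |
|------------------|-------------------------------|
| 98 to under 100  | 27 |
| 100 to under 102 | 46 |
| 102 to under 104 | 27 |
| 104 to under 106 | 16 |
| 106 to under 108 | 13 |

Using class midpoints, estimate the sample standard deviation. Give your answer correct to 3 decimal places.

2.474

Midpoints: 99, 101, 103, 105, 107
n = 129, Σfm = 13171, mean = 102.1008
Σfm² = 1345553
Σf(m − x̄)² = Σfm² − (Σfm)²/n = 1345553 − 13171²/129 = 783.6899
Sample variance = 783.6899 / 128 = 6.1226
Standard deviation = √6.1226 = 2.4744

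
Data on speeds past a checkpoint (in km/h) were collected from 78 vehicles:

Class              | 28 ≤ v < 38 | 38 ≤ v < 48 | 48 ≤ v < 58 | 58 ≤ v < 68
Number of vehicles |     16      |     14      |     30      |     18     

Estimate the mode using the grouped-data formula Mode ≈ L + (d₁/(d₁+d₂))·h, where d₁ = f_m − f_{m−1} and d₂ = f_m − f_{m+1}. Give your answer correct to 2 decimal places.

53.71

Modal class: 48 ≤ v < 58 (highest frequency 30).
d₁ = 30 − 14 = 16, d₂ = 30 − 18 = 12
Mode ≈ 48 + (16/(16+12)) × 10 = 48 + 5.7143 = 53.7143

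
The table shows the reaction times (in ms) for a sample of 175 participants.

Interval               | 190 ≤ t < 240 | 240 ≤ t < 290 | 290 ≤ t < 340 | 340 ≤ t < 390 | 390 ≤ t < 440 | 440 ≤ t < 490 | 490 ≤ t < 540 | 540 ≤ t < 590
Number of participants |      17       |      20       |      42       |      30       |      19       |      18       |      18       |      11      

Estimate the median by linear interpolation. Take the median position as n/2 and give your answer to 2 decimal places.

Cumulative frequencies: 17, 37, 79, 109, 128, 146, 164, 175
n = 175; position = n/2 = 87.5.
This falls in the class 340 ≤ t < 390: L = 340, F = 79, f = 30, h = 50.
Median ≈ 340 + ((87.5 − 79) / 30) × 50 = 354.1667

354.17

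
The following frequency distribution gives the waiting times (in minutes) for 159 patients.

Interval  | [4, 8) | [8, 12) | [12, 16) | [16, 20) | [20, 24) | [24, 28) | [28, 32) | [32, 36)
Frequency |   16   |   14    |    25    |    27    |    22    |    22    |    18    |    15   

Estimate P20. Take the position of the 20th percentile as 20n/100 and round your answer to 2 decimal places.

12.29

Cumulative frequencies: 16, 30, 55, 82, 104, 126, 144, 159
n = 159; position = 20n/100 = 31.8.
This falls in the class [12, 16): L = 12, F = 30, f = 25, h = 4.
20th percentile ≈ 12 + ((31.8 − 30) / 25) × 4 = 12.2880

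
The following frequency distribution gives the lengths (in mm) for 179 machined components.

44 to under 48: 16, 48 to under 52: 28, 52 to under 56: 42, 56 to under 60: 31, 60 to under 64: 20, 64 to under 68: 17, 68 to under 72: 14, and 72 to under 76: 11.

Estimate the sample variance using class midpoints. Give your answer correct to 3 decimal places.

61.825

Midpoints: 46, 50, 54, 58, 62, 66, 70, 74
n = 179, Σfm = 10358, mean = 57.8659
Σfm² = 610380
Σf(m − x̄)² = Σfm² − (Σfm)²/n = 610380 − 10358²/179 = 11004.7821
Sample variance = 11004.7821 / 178 = 61.8246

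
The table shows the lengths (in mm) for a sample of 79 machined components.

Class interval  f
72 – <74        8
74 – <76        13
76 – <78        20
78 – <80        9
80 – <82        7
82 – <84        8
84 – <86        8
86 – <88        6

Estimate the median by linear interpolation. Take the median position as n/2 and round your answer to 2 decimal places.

Cumulative frequencies: 8, 21, 41, 50, 57, 65, 73, 79
n = 79; position = n/2 = 39.5.
This falls in the class 76 – <78: L = 76, F = 21, f = 20, h = 2.
Median ≈ 76 + ((39.5 − 21) / 20) × 2 = 77.8500

77.85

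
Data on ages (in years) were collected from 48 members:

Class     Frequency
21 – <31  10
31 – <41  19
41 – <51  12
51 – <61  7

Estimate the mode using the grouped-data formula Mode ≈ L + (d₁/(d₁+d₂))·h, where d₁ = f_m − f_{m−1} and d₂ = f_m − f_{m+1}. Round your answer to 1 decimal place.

36.6

Modal class: 31 – <41 (highest frequency 19).
d₁ = 19 − 10 = 9, d₂ = 19 − 12 = 7
Mode ≈ 31 + (9/(9+7)) × 10 = 31 + 5.6250 = 36.6250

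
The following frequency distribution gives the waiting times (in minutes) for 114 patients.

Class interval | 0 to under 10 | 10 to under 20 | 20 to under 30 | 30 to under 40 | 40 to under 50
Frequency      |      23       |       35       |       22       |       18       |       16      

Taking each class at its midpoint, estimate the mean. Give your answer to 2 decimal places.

22.28

Midpoints: 5, 15, 25, 35, 45
Σfm = 23×5 + 35×15 + 22×25 + 18×35 + 16×45 = 2540
n = Σf = 114
Mean = 2540 / 114 = 22.2807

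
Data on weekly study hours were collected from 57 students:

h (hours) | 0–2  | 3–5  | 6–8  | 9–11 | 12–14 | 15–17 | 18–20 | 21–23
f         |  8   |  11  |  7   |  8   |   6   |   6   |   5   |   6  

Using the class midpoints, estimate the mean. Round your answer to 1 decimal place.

10.2

Midpoints: 1, 4, 7, 10, 13, 16, 19, 22
Σfm = 8×1 + 11×4 + 7×7 + 8×10 + 6×13 + 6×16 + 5×19 + 6×22 = 582
n = Σf = 57
Mean = 582 / 57 = 10.2105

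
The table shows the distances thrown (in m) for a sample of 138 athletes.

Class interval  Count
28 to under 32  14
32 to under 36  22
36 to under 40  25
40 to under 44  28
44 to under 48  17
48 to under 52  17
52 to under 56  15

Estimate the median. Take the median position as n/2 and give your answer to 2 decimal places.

Cumulative frequencies: 14, 36, 61, 89, 106, 123, 138
n = 138; position = n/2 = 69.
This falls in the class 40 to under 44: L = 40, F = 61, f = 28, h = 4.
Median ≈ 40 + ((69 − 61) / 28) × 4 = 41.1429

41.14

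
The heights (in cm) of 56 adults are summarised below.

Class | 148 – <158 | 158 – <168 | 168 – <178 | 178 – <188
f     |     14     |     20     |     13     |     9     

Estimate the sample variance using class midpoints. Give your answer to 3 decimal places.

105.162

Midpoints: 153, 163, 173, 183
n = 56, Σfm = 9298, mean = 166.0357
Σfm² = 1549584
Σf(m − x̄)² = Σfm² − (Σfm)²/n = 1549584 − 9298²/56 = 5783.9286
Sample variance = 5783.9286 / 55 = 105.1623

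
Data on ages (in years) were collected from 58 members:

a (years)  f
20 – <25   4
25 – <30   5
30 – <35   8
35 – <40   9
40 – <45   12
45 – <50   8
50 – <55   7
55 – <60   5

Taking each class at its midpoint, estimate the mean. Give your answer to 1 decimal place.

Midpoints: 22.5, 27.5, 32.5, 37.5, 42.5, 47.5, 52.5, 57.5
Σfm = 4×22.5 + 5×27.5 + 8×32.5 + 9×37.5 + 12×42.5 + 8×47.5 + 7×52.5 + 5×57.5 = 2370
n = Σf = 58
Mean = 2370 / 58 = 40.8621

40.9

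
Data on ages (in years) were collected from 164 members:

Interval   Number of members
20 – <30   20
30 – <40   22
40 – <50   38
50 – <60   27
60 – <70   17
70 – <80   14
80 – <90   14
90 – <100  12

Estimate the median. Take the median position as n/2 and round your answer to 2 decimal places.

50.74

Cumulative frequencies: 20, 42, 80, 107, 124, 138, 152, 164
n = 164; position = n/2 = 82.
This falls in the class 50 – <60: L = 50, F = 80, f = 27, h = 10.
Median ≈ 50 + ((82 − 80) / 27) × 10 = 50.7407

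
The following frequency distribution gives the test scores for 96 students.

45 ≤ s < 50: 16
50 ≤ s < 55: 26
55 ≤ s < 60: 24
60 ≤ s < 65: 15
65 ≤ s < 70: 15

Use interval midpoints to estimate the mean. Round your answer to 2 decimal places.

Midpoints: 47.5, 52.5, 57.5, 62.5, 67.5
Σfm = 16×47.5 + 26×52.5 + 24×57.5 + 15×62.5 + 15×67.5 = 5455
n = Σf = 96
Mean = 5455 / 96 = 56.8229

56.82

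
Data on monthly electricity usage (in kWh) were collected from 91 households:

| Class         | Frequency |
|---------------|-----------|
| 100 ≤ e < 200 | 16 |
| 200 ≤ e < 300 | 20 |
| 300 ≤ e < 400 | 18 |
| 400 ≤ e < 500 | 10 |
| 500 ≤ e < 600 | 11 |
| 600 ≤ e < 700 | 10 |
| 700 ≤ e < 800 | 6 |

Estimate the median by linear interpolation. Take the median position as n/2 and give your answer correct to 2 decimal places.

352.78

Cumulative frequencies: 16, 36, 54, 64, 75, 85, 91
n = 91; position = n/2 = 45.5.
This falls in the class 300 ≤ e < 400: L = 300, F = 36, f = 18, h = 100.
Median ≈ 300 + ((45.5 − 36) / 18) × 100 = 352.7778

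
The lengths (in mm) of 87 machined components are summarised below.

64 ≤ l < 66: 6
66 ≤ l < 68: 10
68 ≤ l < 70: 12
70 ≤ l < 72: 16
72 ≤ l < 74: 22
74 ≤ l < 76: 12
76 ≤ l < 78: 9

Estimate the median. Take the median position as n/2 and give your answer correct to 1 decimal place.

71.9

Cumulative frequencies: 6, 16, 28, 44, 66, 78, 87
n = 87; position = n/2 = 43.5.
This falls in the class 70 ≤ l < 72: L = 70, F = 28, f = 16, h = 2.
Median ≈ 70 + ((43.5 − 28) / 16) × 2 = 71.9375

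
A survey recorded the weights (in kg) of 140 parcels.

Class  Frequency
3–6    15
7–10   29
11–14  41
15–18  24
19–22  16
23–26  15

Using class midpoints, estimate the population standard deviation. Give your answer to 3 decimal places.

5.850

Midpoints: 4.5, 8.5, 12.5, 16.5, 20.5, 24.5
n = 140, Σfm = 1918, mean = 13.7000
Σfm² = 31067
Σf(m − x̄)² = Σfm² − (Σfm)²/n = 31067 − 1918²/140 = 4790.4000
Population variance = 4790.4000 / 140 = 34.2171
Standard deviation = √34.2171 = 5.8495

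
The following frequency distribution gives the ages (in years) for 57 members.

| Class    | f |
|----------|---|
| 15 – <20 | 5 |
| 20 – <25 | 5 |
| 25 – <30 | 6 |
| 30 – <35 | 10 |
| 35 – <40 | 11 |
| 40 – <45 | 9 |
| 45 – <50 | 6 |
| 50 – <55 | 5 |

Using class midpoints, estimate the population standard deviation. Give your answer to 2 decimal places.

10.03

Midpoints: 17.5, 22.5, 27.5, 32.5, 37.5, 42.5, 47.5, 52.5
n = 57, Σfm = 2032.5, mean = 35.6579
Σfm² = 78206.25
Σf(m − x̄)² = Σfm² − (Σfm)²/n = 78206.25 − 2032.5²/57 = 5731.5789
Population variance = 5731.5789 / 57 = 100.5540
Standard deviation = √100.5540 = 10.0277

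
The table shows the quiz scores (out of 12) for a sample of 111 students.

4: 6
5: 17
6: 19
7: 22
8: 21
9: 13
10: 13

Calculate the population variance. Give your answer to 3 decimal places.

Values: 4, 5, 6, 7, 8, 9, 10
n = 111, Σfx = 792, mean = 7.1351
Σfx² = 5980
Σf(x − x̄)² = Σfx² − (Σfx)²/n = 5980 − 792²/111 = 328.9730
Population variance = 328.9730 / 111 = 2.9637

2.964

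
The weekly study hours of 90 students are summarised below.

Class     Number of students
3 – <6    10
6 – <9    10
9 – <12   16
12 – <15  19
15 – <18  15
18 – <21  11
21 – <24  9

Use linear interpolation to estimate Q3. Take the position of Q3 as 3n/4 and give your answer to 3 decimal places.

Cumulative frequencies: 10, 20, 36, 55, 70, 81, 90
n = 90; position = 3n/4 = 67.5.
This falls in the class 15 – <18: L = 15, F = 55, f = 15, h = 3.
Upper quartile ≈ 15 + ((67.5 − 55) / 15) × 3 = 17.5000

17.500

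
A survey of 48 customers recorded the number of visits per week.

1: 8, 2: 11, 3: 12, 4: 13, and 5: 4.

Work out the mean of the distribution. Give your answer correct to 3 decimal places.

2.875

Values: 1, 2, 3, 4, 5
Σfx = 8×1 + 11×2 + 12×3 + 13×4 + 4×5 = 138
n = Σf = 48
Mean = 138 / 48 = 2.8750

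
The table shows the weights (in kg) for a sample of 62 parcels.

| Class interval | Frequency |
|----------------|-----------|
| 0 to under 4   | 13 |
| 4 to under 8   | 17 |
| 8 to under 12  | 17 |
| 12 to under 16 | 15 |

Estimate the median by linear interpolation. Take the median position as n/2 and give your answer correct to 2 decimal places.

Cumulative frequencies: 13, 30, 47, 62
n = 62; position = n/2 = 31.
This falls in the class 8 to under 12: L = 8, F = 30, f = 17, h = 4.
Median ≈ 8 + ((31 − 30) / 17) × 4 = 8.2353

8.24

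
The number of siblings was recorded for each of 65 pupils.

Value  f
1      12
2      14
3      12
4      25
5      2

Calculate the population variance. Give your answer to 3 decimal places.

Values: 1, 2, 3, 4, 5
n = 65, Σfx = 186, mean = 2.8615
Σfx² = 626
Σf(x − x̄)² = Σfx² − (Σfx)²/n = 626 − 186²/65 = 93.7538
Population variance = 93.7538 / 65 = 1.4424

1.442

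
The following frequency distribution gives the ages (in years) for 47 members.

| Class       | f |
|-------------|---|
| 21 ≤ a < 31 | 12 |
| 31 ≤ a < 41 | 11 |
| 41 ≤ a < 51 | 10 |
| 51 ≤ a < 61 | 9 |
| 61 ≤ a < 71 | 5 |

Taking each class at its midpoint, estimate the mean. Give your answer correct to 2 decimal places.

Midpoints: 26, 36, 46, 56, 66
Σfm = 12×26 + 11×36 + 10×46 + 9×56 + 5×66 = 2002
n = Σf = 47
Mean = 2002 / 47 = 42.5957

42.60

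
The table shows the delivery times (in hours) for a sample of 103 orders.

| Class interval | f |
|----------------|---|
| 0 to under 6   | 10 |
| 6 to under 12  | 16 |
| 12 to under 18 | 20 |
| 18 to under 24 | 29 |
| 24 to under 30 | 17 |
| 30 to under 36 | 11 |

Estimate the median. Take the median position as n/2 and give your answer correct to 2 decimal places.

Cumulative frequencies: 10, 26, 46, 75, 92, 103
n = 103; position = n/2 = 51.5.
This falls in the class 18 to under 24: L = 18, F = 46, f = 29, h = 6.
Median ≈ 18 + ((51.5 − 46) / 29) × 6 = 19.1379

19.14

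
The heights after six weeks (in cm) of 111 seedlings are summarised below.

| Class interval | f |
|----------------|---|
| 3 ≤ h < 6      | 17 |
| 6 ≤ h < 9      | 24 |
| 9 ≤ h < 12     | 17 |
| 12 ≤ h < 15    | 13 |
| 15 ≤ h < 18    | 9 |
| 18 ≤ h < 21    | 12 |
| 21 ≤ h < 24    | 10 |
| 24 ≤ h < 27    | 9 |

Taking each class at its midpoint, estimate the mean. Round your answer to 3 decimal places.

Midpoints: 4.5, 7.5, 10.5, 13.5, 16.5, 19.5, 22.5, 25.5
Σfm = 17×4.5 + 24×7.5 + 17×10.5 + 13×13.5 + 9×16.5 + 12×19.5 + 10×22.5 + 9×25.5 = 1447.5
n = Σf = 111
Mean = 1447.5 / 111 = 13.0405

13.041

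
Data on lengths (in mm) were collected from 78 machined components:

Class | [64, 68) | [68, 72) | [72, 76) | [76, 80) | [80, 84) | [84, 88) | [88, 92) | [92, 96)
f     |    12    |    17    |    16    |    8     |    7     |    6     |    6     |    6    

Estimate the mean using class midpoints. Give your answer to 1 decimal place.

76.7

Midpoints: 66, 70, 74, 78, 82, 86, 90, 94
Σfm = 12×66 + 17×70 + 16×74 + 8×78 + 7×82 + 6×86 + 6×90 + 6×94 = 5984
n = Σf = 78
Mean = 5984 / 78 = 76.7179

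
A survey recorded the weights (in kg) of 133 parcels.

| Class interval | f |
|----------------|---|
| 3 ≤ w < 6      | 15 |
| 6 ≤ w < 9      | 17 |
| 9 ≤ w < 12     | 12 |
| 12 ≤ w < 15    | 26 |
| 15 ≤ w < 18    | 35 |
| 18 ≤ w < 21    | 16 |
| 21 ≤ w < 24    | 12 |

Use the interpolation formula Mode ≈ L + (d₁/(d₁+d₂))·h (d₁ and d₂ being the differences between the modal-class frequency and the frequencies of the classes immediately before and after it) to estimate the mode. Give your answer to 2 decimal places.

Modal class: 15 ≤ w < 18 (highest frequency 35).
d₁ = 35 − 26 = 9, d₂ = 35 − 16 = 19
Mode ≈ 15 + (9/(9+19)) × 3 = 15 + 0.9643 = 15.9643

15.96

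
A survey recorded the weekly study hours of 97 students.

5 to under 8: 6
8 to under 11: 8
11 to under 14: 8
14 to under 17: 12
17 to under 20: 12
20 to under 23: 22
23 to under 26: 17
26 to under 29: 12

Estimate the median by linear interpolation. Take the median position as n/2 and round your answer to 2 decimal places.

Cumulative frequencies: 6, 14, 22, 34, 46, 68, 85, 97
n = 97; position = n/2 = 48.5.
This falls in the class 20 to under 23: L = 20, F = 46, f = 22, h = 3.
Median ≈ 20 + ((48.5 − 46) / 22) × 3 = 20.3409

20.34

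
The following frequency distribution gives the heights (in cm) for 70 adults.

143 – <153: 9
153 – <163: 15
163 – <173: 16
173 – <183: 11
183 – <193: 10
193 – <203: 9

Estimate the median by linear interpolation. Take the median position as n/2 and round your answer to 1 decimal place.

Cumulative frequencies: 9, 24, 40, 51, 61, 70
n = 70; position = n/2 = 35.
This falls in the class 163 – <173: L = 163, F = 24, f = 16, h = 10.
Median ≈ 163 + ((35 − 24) / 16) × 10 = 169.8750

169.9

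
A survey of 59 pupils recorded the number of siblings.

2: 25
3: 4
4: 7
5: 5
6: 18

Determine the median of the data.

Cumulative frequencies: 25, 29, 36, 41, 59
n = 59, so the median is the value in position (n+1)/2 = 30.
Position 30 falls at value 4.

4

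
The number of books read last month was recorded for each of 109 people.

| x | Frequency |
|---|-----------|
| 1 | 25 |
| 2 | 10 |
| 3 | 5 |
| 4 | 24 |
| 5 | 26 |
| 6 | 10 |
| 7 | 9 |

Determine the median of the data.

Cumulative frequencies: 25, 35, 40, 64, 90, 100, 109
n = 109, so the median is the value in position (n+1)/2 = 55.
Position 55 falls at value 4.

4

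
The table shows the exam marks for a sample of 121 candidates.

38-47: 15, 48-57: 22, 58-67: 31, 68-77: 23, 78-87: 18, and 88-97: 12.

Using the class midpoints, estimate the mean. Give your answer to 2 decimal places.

66.05

Midpoints: 42.5, 52.5, 62.5, 72.5, 82.5, 92.5
Σfm = 15×42.5 + 22×52.5 + 31×62.5 + 23×72.5 + 18×82.5 + 12×92.5 = 7992.5
n = Σf = 121
Mean = 7992.5 / 121 = 66.0537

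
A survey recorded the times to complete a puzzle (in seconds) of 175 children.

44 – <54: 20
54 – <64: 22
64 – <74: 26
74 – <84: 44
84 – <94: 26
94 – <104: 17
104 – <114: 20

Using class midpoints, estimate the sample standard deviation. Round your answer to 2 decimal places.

18.06

Midpoints: 49, 59, 69, 79, 89, 99, 109
n = 175, Σfm = 13725, mean = 78.4286
Σfm² = 1133175
Σf(m − x̄)² = Σfm² − (Σfm)²/n = 1133175 − 13725²/175 = 56742.8571
Sample variance = 56742.8571 / 174 = 326.1084
Standard deviation = √326.1084 = 18.0585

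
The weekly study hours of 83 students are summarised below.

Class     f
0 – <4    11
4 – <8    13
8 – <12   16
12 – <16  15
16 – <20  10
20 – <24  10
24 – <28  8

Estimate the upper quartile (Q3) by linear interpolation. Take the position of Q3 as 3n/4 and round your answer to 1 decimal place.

Cumulative frequencies: 11, 24, 40, 55, 65, 75, 83
n = 83; position = 3n/4 = 62.25.
This falls in the class 16 – <20: L = 16, F = 55, f = 10, h = 4.
Upper quartile ≈ 16 + ((62.25 − 55) / 10) × 4 = 18.9000

18.9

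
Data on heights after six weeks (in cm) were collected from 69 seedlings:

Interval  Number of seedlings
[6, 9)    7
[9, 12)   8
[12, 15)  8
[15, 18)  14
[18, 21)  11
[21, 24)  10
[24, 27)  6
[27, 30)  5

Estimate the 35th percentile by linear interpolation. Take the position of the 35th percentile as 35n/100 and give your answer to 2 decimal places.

15.25

Cumulative frequencies: 7, 15, 23, 37, 48, 58, 64, 69
n = 69; position = 35n/100 = 24.15.
This falls in the class [15, 18): L = 15, F = 23, f = 14, h = 3.
35th percentile ≈ 15 + ((24.15 − 23) / 14) × 3 = 15.2464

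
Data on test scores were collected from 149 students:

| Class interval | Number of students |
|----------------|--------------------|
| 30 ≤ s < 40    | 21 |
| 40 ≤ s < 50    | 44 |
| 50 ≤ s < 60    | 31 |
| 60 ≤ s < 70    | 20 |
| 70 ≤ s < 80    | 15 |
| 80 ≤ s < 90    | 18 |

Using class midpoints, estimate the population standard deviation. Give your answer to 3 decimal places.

Midpoints: 35, 45, 55, 65, 75, 85
n = 149, Σfm = 8375, mean = 56.2081
Σfm² = 507525
Σf(m − x̄)² = Σfm² − (Σfm)²/n = 507525 − 8375²/149 = 36782.5503
Population variance = 36782.5503 / 149 = 246.8628
Standard deviation = √246.8628 = 15.7119

15.712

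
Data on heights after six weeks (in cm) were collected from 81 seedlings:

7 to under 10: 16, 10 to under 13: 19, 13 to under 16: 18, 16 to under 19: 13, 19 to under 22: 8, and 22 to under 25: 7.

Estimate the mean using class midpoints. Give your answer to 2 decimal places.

Midpoints: 8.5, 11.5, 14.5, 17.5, 20.5, 23.5
Σfm = 16×8.5 + 19×11.5 + 18×14.5 + 13×17.5 + 8×20.5 + 7×23.5 = 1171.5
n = Σf = 81
Mean = 1171.5 / 81 = 14.4630

14.46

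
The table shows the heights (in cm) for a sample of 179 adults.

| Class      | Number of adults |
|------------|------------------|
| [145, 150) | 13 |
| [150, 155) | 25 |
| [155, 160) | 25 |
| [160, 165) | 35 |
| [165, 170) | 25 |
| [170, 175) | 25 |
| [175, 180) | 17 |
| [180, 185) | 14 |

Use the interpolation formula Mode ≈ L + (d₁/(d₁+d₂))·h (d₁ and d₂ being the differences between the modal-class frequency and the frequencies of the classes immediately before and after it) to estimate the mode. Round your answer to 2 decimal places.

162.50

Modal class: [160, 165) (highest frequency 35).
d₁ = 35 − 25 = 10, d₂ = 35 − 25 = 10
Mode ≈ 160 + (10/(10+10)) × 5 = 160 + 2.5000 = 162.5000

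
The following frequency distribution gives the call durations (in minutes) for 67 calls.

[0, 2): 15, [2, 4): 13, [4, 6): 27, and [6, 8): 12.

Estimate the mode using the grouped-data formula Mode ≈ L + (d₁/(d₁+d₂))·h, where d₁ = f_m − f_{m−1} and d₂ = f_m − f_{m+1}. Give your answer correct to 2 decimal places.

Modal class: [4, 6) (highest frequency 27).
d₁ = 27 − 13 = 14, d₂ = 27 − 12 = 15
Mode ≈ 4 + (14/(14+15)) × 2 = 4 + 0.9655 = 4.9655

4.97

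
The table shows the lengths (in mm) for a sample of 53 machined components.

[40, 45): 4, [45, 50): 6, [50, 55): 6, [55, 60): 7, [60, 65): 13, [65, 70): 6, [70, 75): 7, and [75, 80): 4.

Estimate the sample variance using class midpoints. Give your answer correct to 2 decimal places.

Midpoints: 42.5, 47.5, 52.5, 57.5, 62.5, 67.5, 72.5, 77.5
n = 53, Σfm = 3207.5, mean = 60.5189
Σfm² = 199381.25
Σf(m − x̄)² = Σfm² − (Σfm)²/n = 199381.25 − 3207.5²/53 = 5266.9811
Sample variance = 5266.9811 / 52 = 101.2881

101.29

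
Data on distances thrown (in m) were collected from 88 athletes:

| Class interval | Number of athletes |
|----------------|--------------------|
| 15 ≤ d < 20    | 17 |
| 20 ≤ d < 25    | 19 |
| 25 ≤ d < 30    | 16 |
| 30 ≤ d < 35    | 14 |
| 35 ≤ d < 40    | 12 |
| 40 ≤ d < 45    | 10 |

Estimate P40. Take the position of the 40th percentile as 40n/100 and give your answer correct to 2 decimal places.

24.79

Cumulative frequencies: 17, 36, 52, 66, 78, 88
n = 88; position = 40n/100 = 35.2.
This falls in the class 20 ≤ d < 25: L = 20, F = 17, f = 19, h = 5.
40th percentile ≈ 20 + ((35.2 − 17) / 19) × 5 = 24.7895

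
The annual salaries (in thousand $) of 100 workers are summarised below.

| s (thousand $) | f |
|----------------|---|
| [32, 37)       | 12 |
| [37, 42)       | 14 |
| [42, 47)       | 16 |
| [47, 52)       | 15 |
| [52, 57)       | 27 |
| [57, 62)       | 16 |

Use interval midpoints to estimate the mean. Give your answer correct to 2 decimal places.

Midpoints: 34.5, 39.5, 44.5, 49.5, 54.5, 59.5
Σfm = 12×34.5 + 14×39.5 + 16×44.5 + 15×49.5 + 27×54.5 + 16×59.5 = 4845
n = Σf = 100
Mean = 4845 / 100 = 48.4500

48.45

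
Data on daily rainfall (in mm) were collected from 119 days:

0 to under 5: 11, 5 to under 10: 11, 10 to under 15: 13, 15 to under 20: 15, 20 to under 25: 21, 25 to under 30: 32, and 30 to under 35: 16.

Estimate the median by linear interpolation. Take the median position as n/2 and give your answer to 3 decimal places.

22.262

Cumulative frequencies: 11, 22, 35, 50, 71, 103, 119
n = 119; position = n/2 = 59.5.
This falls in the class 20 to under 25: L = 20, F = 50, f = 21, h = 5.
Median ≈ 20 + ((59.5 − 50) / 21) × 5 = 22.2619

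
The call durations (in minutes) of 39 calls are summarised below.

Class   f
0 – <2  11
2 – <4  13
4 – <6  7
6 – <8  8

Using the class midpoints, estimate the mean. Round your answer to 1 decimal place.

3.6

Midpoints: 1, 3, 5, 7
Σfm = 11×1 + 13×3 + 7×5 + 8×7 = 141
n = Σf = 39
Mean = 141 / 39 = 3.6154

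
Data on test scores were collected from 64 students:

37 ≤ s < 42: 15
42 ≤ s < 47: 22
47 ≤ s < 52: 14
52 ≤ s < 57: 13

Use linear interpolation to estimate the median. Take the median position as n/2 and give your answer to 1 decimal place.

Cumulative frequencies: 15, 37, 51, 64
n = 64; position = n/2 = 32.
This falls in the class 42 ≤ s < 47: L = 42, F = 15, f = 22, h = 5.
Median ≈ 42 + ((32 − 15) / 22) × 5 = 45.8636

45.9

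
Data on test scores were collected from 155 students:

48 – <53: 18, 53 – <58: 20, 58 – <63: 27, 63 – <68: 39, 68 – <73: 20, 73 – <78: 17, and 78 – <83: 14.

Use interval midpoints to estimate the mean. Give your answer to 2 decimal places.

Midpoints: 50.5, 55.5, 60.5, 65.5, 70.5, 75.5, 80.5
Σfm = 18×50.5 + 20×55.5 + 27×60.5 + 39×65.5 + 20×70.5 + 17×75.5 + 14×80.5 = 10027.5
n = Σf = 155
Mean = 10027.5 / 155 = 64.6935

64.69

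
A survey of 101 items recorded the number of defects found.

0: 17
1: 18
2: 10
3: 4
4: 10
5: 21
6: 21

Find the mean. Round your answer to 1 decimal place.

3.2

Values: 0, 1, 2, 3, 4, 5, 6
Σfx = 17×0 + 18×1 + 10×2 + 4×3 + 10×4 + 21×5 + 21×6 = 321
n = Σf = 101
Mean = 321 / 101 = 3.1782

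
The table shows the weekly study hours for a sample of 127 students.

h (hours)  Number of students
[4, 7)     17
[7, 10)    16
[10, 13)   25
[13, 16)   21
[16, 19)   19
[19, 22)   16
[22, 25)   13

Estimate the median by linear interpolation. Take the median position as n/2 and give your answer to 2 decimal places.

Cumulative frequencies: 17, 33, 58, 79, 98, 114, 127
n = 127; position = n/2 = 63.5.
This falls in the class [13, 16): L = 13, F = 58, f = 21, h = 3.
Median ≈ 13 + ((63.5 − 58) / 21) × 3 = 13.7857

13.79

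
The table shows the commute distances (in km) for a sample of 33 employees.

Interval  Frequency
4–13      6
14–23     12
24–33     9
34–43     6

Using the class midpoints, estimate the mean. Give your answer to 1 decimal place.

23.0

Midpoints: 8.5, 18.5, 28.5, 38.5
Σfm = 6×8.5 + 12×18.5 + 9×28.5 + 6×38.5 = 760.5
n = Σf = 33
Mean = 760.5 / 33 = 23.0455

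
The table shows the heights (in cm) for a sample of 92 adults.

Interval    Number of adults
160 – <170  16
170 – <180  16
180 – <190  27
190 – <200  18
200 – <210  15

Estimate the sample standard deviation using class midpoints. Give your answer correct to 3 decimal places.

Midpoints: 165, 175, 185, 195, 205
n = 92, Σfm = 17020, mean = 185.0000
Σfm² = 3164500
Σf(m − x̄)² = Σfm² − (Σfm)²/n = 3164500 − 17020²/92 = 15800.0000
Sample variance = 15800.0000 / 91 = 173.6264
Standard deviation = √173.6264 = 13.1767

13.177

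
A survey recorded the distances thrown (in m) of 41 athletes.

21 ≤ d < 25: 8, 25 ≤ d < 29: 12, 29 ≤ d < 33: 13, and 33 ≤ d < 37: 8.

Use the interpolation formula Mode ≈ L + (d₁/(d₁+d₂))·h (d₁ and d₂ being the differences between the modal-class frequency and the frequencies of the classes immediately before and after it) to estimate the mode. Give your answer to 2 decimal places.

29.67

Modal class: 29 ≤ d < 33 (highest frequency 13).
d₁ = 13 − 12 = 1, d₂ = 13 − 8 = 5
Mode ≈ 29 + (1/(1+5)) × 4 = 29 + 0.6667 = 29.6667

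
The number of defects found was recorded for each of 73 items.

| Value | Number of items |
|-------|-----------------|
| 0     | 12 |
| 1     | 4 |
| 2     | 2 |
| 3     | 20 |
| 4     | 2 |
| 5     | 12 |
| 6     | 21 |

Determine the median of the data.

Cumulative frequencies: 12, 16, 18, 38, 40, 52, 73
n = 73, so the median is the value in position (n+1)/2 = 37.
Position 37 falls at value 3.

3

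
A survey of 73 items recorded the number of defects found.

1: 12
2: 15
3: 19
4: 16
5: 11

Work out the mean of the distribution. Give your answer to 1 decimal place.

3.0

Values: 1, 2, 3, 4, 5
Σfx = 12×1 + 15×2 + 19×3 + 16×4 + 11×5 = 218
n = Σf = 73
Mean = 218 / 73 = 2.9863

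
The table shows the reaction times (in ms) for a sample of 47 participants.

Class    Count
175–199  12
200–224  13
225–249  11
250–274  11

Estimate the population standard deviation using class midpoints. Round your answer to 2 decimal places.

27.68

Midpoints: 187, 212, 237, 262
n = 47, Σfm = 10489, mean = 223.1702
Σfm² = 2376843
Σf(m − x̄)² = Σfm² − (Σfm)²/n = 2376843 − 10489²/47 = 36010.6383
Population variance = 36010.6383 / 47 = 766.1838
Standard deviation = √766.1838 = 27.6800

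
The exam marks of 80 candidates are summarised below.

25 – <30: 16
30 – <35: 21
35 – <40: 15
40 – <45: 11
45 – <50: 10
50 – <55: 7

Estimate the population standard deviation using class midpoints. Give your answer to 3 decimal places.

7.886

Midpoints: 27.5, 32.5, 37.5, 42.5, 47.5, 52.5
n = 80, Σfm = 2995, mean = 37.4375
Σfm² = 117100
Σf(m − x̄)² = Σfm² − (Σfm)²/n = 117100 − 2995²/80 = 4974.6875
Population variance = 4974.6875 / 80 = 62.1836
Standard deviation = √62.1836 = 7.8857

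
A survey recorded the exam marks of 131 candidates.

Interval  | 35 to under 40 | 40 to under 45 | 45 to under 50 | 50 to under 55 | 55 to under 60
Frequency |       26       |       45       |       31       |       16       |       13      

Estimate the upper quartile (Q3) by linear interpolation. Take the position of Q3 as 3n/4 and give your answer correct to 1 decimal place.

49.4

Cumulative frequencies: 26, 71, 102, 118, 131
n = 131; position = 3n/4 = 98.25.
This falls in the class 45 to under 50: L = 45, F = 71, f = 31, h = 5.
Upper quartile ≈ 45 + ((98.25 − 71) / 31) × 5 = 49.3952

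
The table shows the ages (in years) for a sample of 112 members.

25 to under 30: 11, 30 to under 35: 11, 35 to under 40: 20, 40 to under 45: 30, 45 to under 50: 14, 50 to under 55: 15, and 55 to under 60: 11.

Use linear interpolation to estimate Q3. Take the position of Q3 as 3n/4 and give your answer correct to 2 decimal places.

49.29

Cumulative frequencies: 11, 22, 42, 72, 86, 101, 112
n = 112; position = 3n/4 = 84.
This falls in the class 45 to under 50: L = 45, F = 72, f = 14, h = 5.
Upper quartile ≈ 45 + ((84 − 72) / 14) × 5 = 49.2857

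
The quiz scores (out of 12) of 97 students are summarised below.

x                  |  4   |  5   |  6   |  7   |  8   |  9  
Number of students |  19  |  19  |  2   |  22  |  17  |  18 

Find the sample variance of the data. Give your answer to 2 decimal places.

Values: 4, 5, 6, 7, 8, 9
n = 97, Σfx = 635, mean = 6.5464
Σfx² = 4475
Σf(x − x̄)² = Σfx² − (Σfx)²/n = 4475 − 635²/97 = 318.0412
Sample variance = 318.0412 / 96 = 3.3129

3.31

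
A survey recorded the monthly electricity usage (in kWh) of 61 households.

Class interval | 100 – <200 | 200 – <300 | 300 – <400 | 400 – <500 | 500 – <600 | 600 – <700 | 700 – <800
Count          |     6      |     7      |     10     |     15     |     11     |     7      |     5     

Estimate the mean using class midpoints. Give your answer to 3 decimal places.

446.721

Midpoints: 150, 250, 350, 450, 550, 650, 750
Σfm = 6×150 + 7×250 + 10×350 + 15×450 + 11×550 + 7×650 + 5×750 = 27250
n = Σf = 61
Mean = 27250 / 61 = 446.7213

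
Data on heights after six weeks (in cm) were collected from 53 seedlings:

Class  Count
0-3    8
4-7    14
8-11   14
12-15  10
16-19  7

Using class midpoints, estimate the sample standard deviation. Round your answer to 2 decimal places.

5.06

Midpoints: 1.5, 5.5, 9.5, 13.5, 17.5
n = 53, Σfm = 479.5, mean = 9.0472
Σfm² = 5671.25
Σf(m − x̄)² = Σfm² − (Σfm)²/n = 5671.25 − 479.5²/53 = 1333.1321
Sample variance = 1333.1321 / 52 = 25.6372
Standard deviation = √25.6372 = 5.0633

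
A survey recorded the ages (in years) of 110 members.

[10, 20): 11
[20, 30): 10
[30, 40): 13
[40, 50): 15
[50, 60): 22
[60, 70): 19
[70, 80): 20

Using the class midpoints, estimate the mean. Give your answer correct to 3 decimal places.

49.909

Midpoints: 15, 25, 35, 45, 55, 65, 75
Σfm = 11×15 + 10×25 + 13×35 + 15×45 + 22×55 + 19×65 + 20×75 = 5490
n = Σf = 110
Mean = 5490 / 110 = 49.9091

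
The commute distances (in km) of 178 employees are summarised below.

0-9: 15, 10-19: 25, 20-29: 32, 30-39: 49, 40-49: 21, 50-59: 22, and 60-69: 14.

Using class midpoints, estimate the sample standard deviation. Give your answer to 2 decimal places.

Midpoints: 4.5, 14.5, 24.5, 34.5, 44.5, 54.5, 64.5
n = 178, Σfm = 5941, mean = 33.3764
Σfm² = 248264.5
Σf(m − x̄)² = Σfm² − (Σfm)²/n = 248264.5 − 5941²/178 = 49975.2809
Sample variance = 49975.2809 / 177 = 282.3462
Standard deviation = √282.3462 = 16.8032

16.80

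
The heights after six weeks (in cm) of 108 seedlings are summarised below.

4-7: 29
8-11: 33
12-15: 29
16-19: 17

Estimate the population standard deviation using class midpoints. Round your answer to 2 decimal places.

4.13

Midpoints: 5.5, 9.5, 13.5, 17.5
n = 108, Σfm = 1162, mean = 10.7593
Σfm² = 14347
Σf(m − x̄)² = Σfm² − (Σfm)²/n = 14347 − 1162²/108 = 1844.7407
Population variance = 1844.7407 / 108 = 17.0809
Standard deviation = √17.0809 = 4.1329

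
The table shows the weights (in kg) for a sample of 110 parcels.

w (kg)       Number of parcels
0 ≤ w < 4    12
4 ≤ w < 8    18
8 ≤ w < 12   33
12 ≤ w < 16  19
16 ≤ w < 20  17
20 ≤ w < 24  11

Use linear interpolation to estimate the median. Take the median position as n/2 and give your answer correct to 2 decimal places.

Cumulative frequencies: 12, 30, 63, 82, 99, 110
n = 110; position = n/2 = 55.
This falls in the class 8 ≤ w < 12: L = 8, F = 30, f = 33, h = 4.
Median ≈ 8 + ((55 − 30) / 33) × 4 = 11.0303

11.03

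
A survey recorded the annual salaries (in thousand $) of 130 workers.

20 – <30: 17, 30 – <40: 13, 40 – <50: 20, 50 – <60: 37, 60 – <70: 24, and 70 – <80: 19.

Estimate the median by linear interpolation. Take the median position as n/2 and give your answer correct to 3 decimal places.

54.054

Cumulative frequencies: 17, 30, 50, 87, 111, 130
n = 130; position = n/2 = 65.
This falls in the class 50 – <60: L = 50, F = 50, f = 37, h = 10.
Median ≈ 50 + ((65 − 50) / 37) × 10 = 54.0541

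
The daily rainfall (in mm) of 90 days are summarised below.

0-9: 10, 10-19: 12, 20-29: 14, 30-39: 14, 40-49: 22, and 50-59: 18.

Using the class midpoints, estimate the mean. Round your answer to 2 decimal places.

Midpoints: 4.5, 14.5, 24.5, 34.5, 44.5, 54.5
Σfm = 10×4.5 + 12×14.5 + 14×24.5 + 14×34.5 + 22×44.5 + 18×54.5 = 3005
n = Σf = 90
Mean = 3005 / 90 = 33.3889

33.39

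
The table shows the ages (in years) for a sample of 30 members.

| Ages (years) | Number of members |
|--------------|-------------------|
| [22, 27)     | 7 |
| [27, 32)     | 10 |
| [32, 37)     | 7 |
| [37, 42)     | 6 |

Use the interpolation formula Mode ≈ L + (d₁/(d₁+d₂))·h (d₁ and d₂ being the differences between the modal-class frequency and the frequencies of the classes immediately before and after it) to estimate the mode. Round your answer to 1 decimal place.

29.5

Modal class: [27, 32) (highest frequency 10).
d₁ = 10 − 7 = 3, d₂ = 10 − 7 = 3
Mode ≈ 27 + (3/(3+3)) × 5 = 27 + 2.5000 = 29.5000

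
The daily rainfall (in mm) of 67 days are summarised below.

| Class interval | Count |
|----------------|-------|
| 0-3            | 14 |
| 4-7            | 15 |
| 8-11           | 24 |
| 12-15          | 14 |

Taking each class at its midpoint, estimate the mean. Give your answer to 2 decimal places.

7.77

Midpoints: 1.5, 5.5, 9.5, 13.5
Σfm = 14×1.5 + 15×5.5 + 24×9.5 + 14×13.5 = 520.5
n = Σf = 67
Mean = 520.5 / 67 = 7.7687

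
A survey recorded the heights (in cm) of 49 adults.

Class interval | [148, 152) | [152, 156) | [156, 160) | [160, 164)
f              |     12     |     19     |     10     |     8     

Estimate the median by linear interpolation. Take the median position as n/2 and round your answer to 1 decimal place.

Cumulative frequencies: 12, 31, 41, 49
n = 49; position = n/2 = 24.5.
This falls in the class [152, 156): L = 152, F = 12, f = 19, h = 4.
Median ≈ 152 + ((24.5 − 12) / 19) × 4 = 154.6316

154.6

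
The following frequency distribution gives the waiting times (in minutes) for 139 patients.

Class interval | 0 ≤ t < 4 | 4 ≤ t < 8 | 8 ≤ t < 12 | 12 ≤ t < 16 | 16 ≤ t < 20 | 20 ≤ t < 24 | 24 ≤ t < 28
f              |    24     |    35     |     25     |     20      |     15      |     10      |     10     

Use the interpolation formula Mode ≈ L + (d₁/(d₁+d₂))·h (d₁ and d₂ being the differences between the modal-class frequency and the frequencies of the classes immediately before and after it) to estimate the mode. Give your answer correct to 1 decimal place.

6.1

Modal class: 4 ≤ t < 8 (highest frequency 35).
d₁ = 35 − 24 = 11, d₂ = 35 − 25 = 10
Mode ≈ 4 + (11/(11+10)) × 4 = 4 + 2.0952 = 6.0952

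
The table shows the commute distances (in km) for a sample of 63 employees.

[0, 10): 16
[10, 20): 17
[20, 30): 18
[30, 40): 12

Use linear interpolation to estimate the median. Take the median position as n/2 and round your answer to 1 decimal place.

19.1

Cumulative frequencies: 16, 33, 51, 63
n = 63; position = n/2 = 31.5.
This falls in the class [10, 20): L = 10, F = 16, f = 17, h = 10.
Median ≈ 10 + ((31.5 − 16) / 17) × 10 = 19.1176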